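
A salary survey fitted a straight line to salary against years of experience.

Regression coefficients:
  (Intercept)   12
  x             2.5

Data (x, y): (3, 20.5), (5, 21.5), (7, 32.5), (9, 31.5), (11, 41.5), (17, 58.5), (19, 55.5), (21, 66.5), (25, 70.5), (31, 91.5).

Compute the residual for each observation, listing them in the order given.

x=3: ŷ = 12 + 2.5·3 = 19.5; e = 20.5 − 19.5 = 1
x=5: ŷ = 12 + 2.5·5 = 24.5; e = 21.5 − 24.5 = -3
x=7: ŷ = 12 + 2.5·7 = 29.5; e = 32.5 − 29.5 = 3
x=9: ŷ = 12 + 2.5·9 = 34.5; e = 31.5 − 34.5 = -3
x=11: ŷ = 12 + 2.5·11 = 39.5; e = 41.5 − 39.5 = 2
x=17: ŷ = 12 + 2.5·17 = 54.5; e = 58.5 − 54.5 = 4
x=19: ŷ = 12 + 2.5·19 = 59.5; e = 55.5 − 59.5 = -4
x=21: ŷ = 12 + 2.5·21 = 64.5; e = 66.5 − 64.5 = 2
x=25: ŷ = 12 + 2.5·25 = 74.5; e = 70.5 − 74.5 = -4
x=31: ŷ = 12 + 2.5·31 = 89.5; e = 91.5 − 89.5 = 2

1, -3, 3, -3, 2, 4, -4, 2, -4, 2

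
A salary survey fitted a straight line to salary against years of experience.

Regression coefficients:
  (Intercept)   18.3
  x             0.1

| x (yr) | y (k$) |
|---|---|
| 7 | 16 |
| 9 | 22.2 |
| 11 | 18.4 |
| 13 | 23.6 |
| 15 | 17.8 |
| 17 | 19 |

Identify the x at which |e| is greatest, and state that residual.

x = 13, e = 4

x=7: ŷ = 18.3 + 0.1·7 = 19; e = 16 − 19 = -3
x=9: ŷ = 18.3 + 0.1·9 = 19.2; e = 22.2 − 19.2 = 3
x=11: ŷ = 18.3 + 0.1·11 = 19.4; e = 18.4 − 19.4 = -1
x=13: ŷ = 18.3 + 0.1·13 = 19.6; e = 23.6 − 19.6 = 4
x=15: ŷ = 18.3 + 0.1·15 = 19.8; e = 17.8 − 19.8 = -2
x=17: ŷ = 18.3 + 0.1·17 = 20; e = 19 − 20 = -1
Largest |e| is 4 at x = 13, residual 4.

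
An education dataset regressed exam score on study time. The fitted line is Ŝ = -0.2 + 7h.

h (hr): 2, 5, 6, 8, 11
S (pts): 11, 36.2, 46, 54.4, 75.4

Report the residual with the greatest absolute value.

h=2: Ŝ = -0.2 + 7·2 = 13.8; e = 11 − 13.8 = -2.8
h=5: Ŝ = -0.2 + 7·5 = 34.8; e = 36.2 − 34.8 = 1.4
h=6: Ŝ = -0.2 + 7·6 = 41.8; e = 46 − 41.8 = 4.2
h=8: Ŝ = -0.2 + 7·8 = 55.8; e = 54.4 − 55.8 = -1.4
h=11: Ŝ = -0.2 + 7·11 = 76.8; e = 75.4 − 76.8 = -1.4
Largest |e| is 4.2 at h = 6, residual 4.2.

e = 4.2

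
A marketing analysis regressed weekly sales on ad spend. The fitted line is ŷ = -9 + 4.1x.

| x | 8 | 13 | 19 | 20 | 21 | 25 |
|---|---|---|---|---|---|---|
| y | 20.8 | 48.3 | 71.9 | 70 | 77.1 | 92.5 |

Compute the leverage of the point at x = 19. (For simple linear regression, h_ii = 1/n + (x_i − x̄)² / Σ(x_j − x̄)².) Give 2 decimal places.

x̄ = (8 + 13 + 19 + 20 + 21 + 25)/6 = 17.6667
Σ(x − x̄)² = 93.4444 + 21.7778 + 1.77778 + 5.44444 + 11.1111 + 53.7778 = 187.333
h = 1/6 + (1.33333)²/187.333 = 0.166667 + 0.00948992 = 0.18

h = 0.18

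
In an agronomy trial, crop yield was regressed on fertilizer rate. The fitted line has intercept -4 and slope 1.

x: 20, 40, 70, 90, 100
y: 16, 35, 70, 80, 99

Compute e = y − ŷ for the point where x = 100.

e = 3

ŷ = -4 + 100 = 96
e = 99 − 96 = 3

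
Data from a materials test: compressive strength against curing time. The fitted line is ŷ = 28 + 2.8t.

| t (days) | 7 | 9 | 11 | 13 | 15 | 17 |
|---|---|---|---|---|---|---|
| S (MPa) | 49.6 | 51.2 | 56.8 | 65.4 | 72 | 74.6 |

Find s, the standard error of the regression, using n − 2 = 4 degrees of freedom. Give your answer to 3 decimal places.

t=7: ŷ = 28 + 2.8·7 = 47.6; e = 49.6 − 47.6 = 2
t=9: ŷ = 28 + 2.8·9 = 53.2; e = 51.2 − 53.2 = -2
t=11: ŷ = 28 + 2.8·11 = 58.8; e = 56.8 − 58.8 = -2
t=13: ŷ = 28 + 2.8·13 = 64.4; e = 65.4 − 64.4 = 1
t=15: ŷ = 28 + 2.8·15 = 70; e = 72 − 70 = 2
t=17: ŷ = 28 + 2.8·17 = 75.6; e = 74.6 − 75.6 = -1
SSE = 4 + 4 + 4 + 1 + 4 + 1 = 18
s = √(18/4) = √4.5 ≈ 2.121

s = 2.121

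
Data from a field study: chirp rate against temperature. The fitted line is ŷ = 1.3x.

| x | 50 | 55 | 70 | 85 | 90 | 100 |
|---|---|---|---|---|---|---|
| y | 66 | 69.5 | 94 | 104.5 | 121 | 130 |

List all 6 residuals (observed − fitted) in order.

x=50: ŷ = 1.3·50 = 65; e = 66 − 65 = 1
x=55: ŷ = 1.3·55 = 71.5; e = 69.5 − 71.5 = -2
x=70: ŷ = 1.3·70 = 91; e = 94 − 91 = 3
x=85: ŷ = 1.3·85 = 110.5; e = 104.5 − 110.5 = -6
x=90: ŷ = 1.3·90 = 117; e = 121 − 117 = 4
x=100: ŷ = 1.3·100 = 130; e = 130 − 130 = 0

1, -2, 3, -6, 4, 0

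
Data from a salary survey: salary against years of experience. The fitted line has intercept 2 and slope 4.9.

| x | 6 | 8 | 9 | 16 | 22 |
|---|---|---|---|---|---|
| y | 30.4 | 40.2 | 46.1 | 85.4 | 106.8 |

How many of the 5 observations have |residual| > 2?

x=6: ŷ = 2 + 4.9·6 = 31.4; e = 30.4 − 31.4 = -1
x=8: ŷ = 2 + 4.9·8 = 41.2; e = 40.2 − 41.2 = -1
x=9: ŷ = 2 + 4.9·9 = 46.1; e = 46.1 − 46.1 = 0
x=16: ŷ = 2 + 4.9·16 = 80.4; e = 85.4 − 80.4 = 5
x=22: ŷ = 2 + 4.9·22 = 109.8; e = 106.8 − 109.8 = -3
|e| > 2: x=16 (|e|=5), x=22 (|e|=3) → 2

2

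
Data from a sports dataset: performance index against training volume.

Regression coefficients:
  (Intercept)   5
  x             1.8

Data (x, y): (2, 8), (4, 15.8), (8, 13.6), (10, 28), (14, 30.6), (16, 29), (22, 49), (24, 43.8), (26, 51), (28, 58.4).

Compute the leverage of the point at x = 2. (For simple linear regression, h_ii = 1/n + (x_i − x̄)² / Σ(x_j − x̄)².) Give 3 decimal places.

x̄ = (2 + 4 + 8 + 10 + 14 + 16 + 22 + 24 + 26 + 28)/10 = 15.4
Σ(x − x̄)² = 179.56 + 129.96 + 54.76 + 29.16 + 1.96 + 0.36 + 43.56 + 73.96 + 112.36 + 158.76 = 784.4
h = 1/10 + (-13.4)²/784.4 = 0.1 + 0.228914 = 0.329

h = 0.329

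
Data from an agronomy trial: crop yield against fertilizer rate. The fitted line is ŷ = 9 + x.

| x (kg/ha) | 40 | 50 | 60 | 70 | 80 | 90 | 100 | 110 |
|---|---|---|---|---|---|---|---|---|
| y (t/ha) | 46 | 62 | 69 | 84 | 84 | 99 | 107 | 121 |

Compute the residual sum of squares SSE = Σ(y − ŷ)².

SSE = 76

x=40: ŷ = 9 + 40 = 49; e = 46 − 49 = -3
x=50: ŷ = 9 + 50 = 59; e = 62 − 59 = 3
x=60: ŷ = 9 + 60 = 69; e = 69 − 69 = 0
x=70: ŷ = 9 + 70 = 79; e = 84 − 79 = 5
x=80: ŷ = 9 + 80 = 89; e = 84 − 89 = -5
x=90: ŷ = 9 + 90 = 99; e = 99 − 99 = 0
x=100: ŷ = 9 + 100 = 109; e = 107 − 109 = -2
x=110: ŷ = 9 + 110 = 119; e = 121 − 119 = 2
SSE = 9 + 9 + 0 + 25 + 25 + 0 + 4 + 4 = 76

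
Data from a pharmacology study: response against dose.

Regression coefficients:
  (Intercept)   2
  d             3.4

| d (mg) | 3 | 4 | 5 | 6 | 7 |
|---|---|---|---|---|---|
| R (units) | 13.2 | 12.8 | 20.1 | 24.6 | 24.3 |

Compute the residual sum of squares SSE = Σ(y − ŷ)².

SSE = 17.14

d=3: R̂ = 2 + 3.4·3 = 12.2; e = 13.2 − 12.2 = 1
d=4: R̂ = 2 + 3.4·4 = 15.6; e = 12.8 − 15.6 = -2.8
d=5: R̂ = 2 + 3.4·5 = 19; e = 20.1 − 19 = 1.1
d=6: R̂ = 2 + 3.4·6 = 22.4; e = 24.6 − 22.4 = 2.2
d=7: R̂ = 2 + 3.4·7 = 25.8; e = 24.3 − 25.8 = -1.5
SSE = 1 + 7.84 + 1.21 + 4.84 + 2.25 = 17.14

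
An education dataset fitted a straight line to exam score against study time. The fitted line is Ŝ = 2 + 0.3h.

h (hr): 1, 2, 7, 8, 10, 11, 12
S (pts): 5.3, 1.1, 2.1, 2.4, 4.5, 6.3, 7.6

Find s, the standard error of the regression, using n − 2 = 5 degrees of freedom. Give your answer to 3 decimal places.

s = 2.214

h=1: Ŝ = 2 + 0.3·1 = 2.3; e = 5.3 − 2.3 = 3
h=2: Ŝ = 2 + 0.3·2 = 2.6; e = 1.1 − 2.6 = -1.5
h=7: Ŝ = 2 + 0.3·7 = 4.1; e = 2.1 − 4.1 = -2
h=8: Ŝ = 2 + 0.3·8 = 4.4; e = 2.4 − 4.4 = -2
h=10: Ŝ = 2 + 0.3·10 = 5; e = 4.5 − 5 = -0.5
h=11: Ŝ = 2 + 0.3·11 = 5.3; e = 6.3 − 5.3 = 1
h=12: Ŝ = 2 + 0.3·12 = 5.6; e = 7.6 − 5.6 = 2
SSE = 9 + 2.25 + 4 + 4 + 0.25 + 1 + 4 = 24.5
s = √(24.5/5) = √4.9 ≈ 2.214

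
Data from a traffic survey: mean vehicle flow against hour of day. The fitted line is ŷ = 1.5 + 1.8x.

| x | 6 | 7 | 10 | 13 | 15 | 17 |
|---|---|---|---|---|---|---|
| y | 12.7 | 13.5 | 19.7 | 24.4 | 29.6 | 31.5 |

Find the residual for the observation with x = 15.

e = 1.1

ŷ = 1.5 + 1.8·15 = 28.5
e = 29.6 − 28.5 = 1.1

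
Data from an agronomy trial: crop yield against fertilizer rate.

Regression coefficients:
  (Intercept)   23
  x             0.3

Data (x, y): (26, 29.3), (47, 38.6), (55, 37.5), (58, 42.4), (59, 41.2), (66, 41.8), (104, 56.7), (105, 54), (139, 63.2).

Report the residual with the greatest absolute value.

r = 2.5

x=26: ŷ = 23 + 0.3·26 = 30.8; r = 29.3 − 30.8 = -1.5
x=47: ŷ = 23 + 0.3·47 = 37.1; r = 38.6 − 37.1 = 1.5
x=55: ŷ = 23 + 0.3·55 = 39.5; r = 37.5 − 39.5 = -2
x=58: ŷ = 23 + 0.3·58 = 40.4; r = 42.4 − 40.4 = 2
x=59: ŷ = 23 + 0.3·59 = 40.7; r = 41.2 − 40.7 = 0.5
x=66: ŷ = 23 + 0.3·66 = 42.8; r = 41.8 − 42.8 = -1
x=104: ŷ = 23 + 0.3·104 = 54.2; r = 56.7 − 54.2 = 2.5
x=105: ŷ = 23 + 0.3·105 = 54.5; r = 54 − 54.5 = -0.5
x=139: ŷ = 23 + 0.3·139 = 64.7; r = 63.2 − 64.7 = -1.5
Largest |r| is 2.5 at x = 104, residual 2.5.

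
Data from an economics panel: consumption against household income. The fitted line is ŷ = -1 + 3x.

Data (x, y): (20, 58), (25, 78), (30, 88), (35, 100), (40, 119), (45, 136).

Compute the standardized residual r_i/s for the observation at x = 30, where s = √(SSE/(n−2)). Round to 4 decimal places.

x=20: ŷ = -1 + 3·20 = 59; r = 58 − 59 = -1
x=25: ŷ = -1 + 3·25 = 74; r = 78 − 74 = 4
x=30: ŷ = -1 + 3·30 = 89; r = 88 − 89 = -1
x=35: ŷ = -1 + 3·35 = 104; r = 100 − 104 = -4
x=40: ŷ = -1 + 3·40 = 119; r = 119 − 119 = 0
x=45: ŷ = -1 + 3·45 = 134; r = 136 − 134 = 2
SSE = 1 + 16 + 1 + 16 + 0 + 4 = 38
s = √(38/4) = 3.08221
r/s = -1 / 3.08221 = -0.3244

-0.3244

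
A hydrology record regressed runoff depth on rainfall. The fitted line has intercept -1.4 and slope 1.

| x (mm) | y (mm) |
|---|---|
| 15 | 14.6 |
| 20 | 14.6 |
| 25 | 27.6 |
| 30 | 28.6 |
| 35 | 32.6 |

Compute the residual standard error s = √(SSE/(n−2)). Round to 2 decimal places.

x=15: ŷ = -1.4 + 15 = 13.6; r = 14.6 − 13.6 = 1
x=20: ŷ = -1.4 + 20 = 18.6; r = 14.6 − 18.6 = -4
x=25: ŷ = -1.4 + 25 = 23.6; r = 27.6 − 23.6 = 4
x=30: ŷ = -1.4 + 30 = 28.6; r = 28.6 − 28.6 = 0
x=35: ŷ = -1.4 + 35 = 33.6; r = 32.6 − 33.6 = -1
SSE = 1 + 16 + 16 + 0 + 1 = 34
s = √(34/3) = √11.3333 ≈ 3.37

s = 3.37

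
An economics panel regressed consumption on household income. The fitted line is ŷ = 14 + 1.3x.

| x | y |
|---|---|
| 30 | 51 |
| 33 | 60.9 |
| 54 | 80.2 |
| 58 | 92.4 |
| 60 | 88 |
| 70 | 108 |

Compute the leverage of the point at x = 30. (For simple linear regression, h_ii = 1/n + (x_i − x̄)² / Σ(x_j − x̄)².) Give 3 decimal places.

x̄ = (30 + 33 + 54 + 58 + 60 + 70)/6 = 50.8333
Σ(x − x̄)² = 434.028 + 318.028 + 10.0278 + 51.3611 + 84.0278 + 367.361 = 1264.83
h = 1/6 + (-20.8333)²/1264.83 = 0.166667 + 0.34315 = 0.510

h = 0.510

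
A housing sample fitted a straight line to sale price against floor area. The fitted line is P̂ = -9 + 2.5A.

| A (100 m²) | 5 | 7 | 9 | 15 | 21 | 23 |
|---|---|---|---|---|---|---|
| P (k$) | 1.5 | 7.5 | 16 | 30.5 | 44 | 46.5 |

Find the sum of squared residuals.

A=5: P̂ = -9 + 2.5·5 = 3.5; r = 1.5 − 3.5 = -2
A=7: P̂ = -9 + 2.5·7 = 8.5; r = 7.5 − 8.5 = -1
A=9: P̂ = -9 + 2.5·9 = 13.5; r = 16 − 13.5 = 2.5
A=15: P̂ = -9 + 2.5·15 = 28.5; r = 30.5 − 28.5 = 2
A=21: P̂ = -9 + 2.5·21 = 43.5; r = 44 − 43.5 = 0.5
A=23: P̂ = -9 + 2.5·23 = 48.5; r = 46.5 − 48.5 = -2
SSE = 4 + 1 + 6.25 + 4 + 0.25 + 4 = 19.5

SSE = 19.5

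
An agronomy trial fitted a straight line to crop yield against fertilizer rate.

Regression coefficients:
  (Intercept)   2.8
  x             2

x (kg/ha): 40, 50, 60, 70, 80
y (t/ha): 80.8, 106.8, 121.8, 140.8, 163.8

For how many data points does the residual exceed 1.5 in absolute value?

x=40: ŷ = 2.8 + 2·40 = 82.8; r = 80.8 − 82.8 = -2
x=50: ŷ = 2.8 + 2·50 = 102.8; r = 106.8 − 102.8 = 4
x=60: ŷ = 2.8 + 2·60 = 122.8; r = 121.8 − 122.8 = -1
x=70: ŷ = 2.8 + 2·70 = 142.8; r = 140.8 − 142.8 = -2
x=80: ŷ = 2.8 + 2·80 = 162.8; r = 163.8 − 162.8 = 1
|r| > 1.5: x=40 (|r|=2), x=50 (|r|=4), x=70 (|r|=2) → 3

3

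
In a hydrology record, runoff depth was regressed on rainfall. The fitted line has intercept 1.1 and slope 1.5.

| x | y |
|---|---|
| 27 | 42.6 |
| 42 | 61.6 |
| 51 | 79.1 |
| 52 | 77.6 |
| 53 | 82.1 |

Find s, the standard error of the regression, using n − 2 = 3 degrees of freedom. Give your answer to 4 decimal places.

x=27: ŷ = 1.1 + 1.5·27 = 41.6; e = 42.6 − 41.6 = 1
x=42: ŷ = 1.1 + 1.5·42 = 64.1; e = 61.6 − 64.1 = -2.5
x=51: ŷ = 1.1 + 1.5·51 = 77.6; e = 79.1 − 77.6 = 1.5
x=52: ŷ = 1.1 + 1.5·52 = 79.1; e = 77.6 − 79.1 = -1.5
x=53: ŷ = 1.1 + 1.5·53 = 80.6; e = 82.1 − 80.6 = 1.5
SSE = 1 + 6.25 + 2.25 + 2.25 + 2.25 = 14
s = √(14/3) = √4.66667 ≈ 2.1602

s = 2.1602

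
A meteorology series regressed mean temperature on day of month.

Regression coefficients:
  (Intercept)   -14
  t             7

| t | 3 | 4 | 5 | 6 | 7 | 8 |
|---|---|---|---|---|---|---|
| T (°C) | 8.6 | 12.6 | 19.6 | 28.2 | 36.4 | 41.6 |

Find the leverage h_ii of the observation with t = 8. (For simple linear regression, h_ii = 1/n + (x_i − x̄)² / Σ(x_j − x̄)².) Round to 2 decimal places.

t̄ = (3 + 4 + 5 + 6 + 7 + 8)/6 = 5.5
Σ(t − t̄)² = 6.25 + 2.25 + 0.25 + 0.25 + 2.25 + 6.25 = 17.5
h = 1/6 + (2.5)²/17.5 = 0.166667 + 0.357143 = 0.52

h = 0.52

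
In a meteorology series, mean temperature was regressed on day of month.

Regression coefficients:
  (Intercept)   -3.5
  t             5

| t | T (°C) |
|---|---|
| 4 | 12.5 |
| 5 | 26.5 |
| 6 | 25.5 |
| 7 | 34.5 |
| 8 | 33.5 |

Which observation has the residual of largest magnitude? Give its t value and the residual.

t = 5, e = 5

t=4: T̂ = -3.5 + 5·4 = 16.5; e = 12.5 − 16.5 = -4
t=5: T̂ = -3.5 + 5·5 = 21.5; e = 26.5 − 21.5 = 5
t=6: T̂ = -3.5 + 5·6 = 26.5; e = 25.5 − 26.5 = -1
t=7: T̂ = -3.5 + 5·7 = 31.5; e = 34.5 − 31.5 = 3
t=8: T̂ = -3.5 + 5·8 = 36.5; e = 33.5 − 36.5 = -3
Largest |e| is 5 at t = 5, residual 5.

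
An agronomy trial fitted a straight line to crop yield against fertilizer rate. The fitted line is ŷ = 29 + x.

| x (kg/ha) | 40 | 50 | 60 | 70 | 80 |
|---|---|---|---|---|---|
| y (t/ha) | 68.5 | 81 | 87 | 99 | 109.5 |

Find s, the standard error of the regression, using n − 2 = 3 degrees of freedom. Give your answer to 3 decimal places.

x=40: ŷ = 29 + 40 = 69; r = 68.5 − 69 = -0.5
x=50: ŷ = 29 + 50 = 79; r = 81 − 79 = 2
x=60: ŷ = 29 + 60 = 89; r = 87 − 89 = -2
x=70: ŷ = 29 + 70 = 99; r = 99 − 99 = 0
x=80: ŷ = 29 + 80 = 109; r = 109.5 − 109 = 0.5
SSE = 0.25 + 4 + 4 + 0 + 0.25 = 8.5
s = √(8.5/3) = √2.83333 ≈ 1.683

s = 1.683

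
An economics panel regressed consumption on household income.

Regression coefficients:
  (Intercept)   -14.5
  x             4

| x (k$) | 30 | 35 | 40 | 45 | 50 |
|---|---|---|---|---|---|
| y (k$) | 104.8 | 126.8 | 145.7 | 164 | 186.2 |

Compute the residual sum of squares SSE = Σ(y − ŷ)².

x=30: ŷ = -14.5 + 4·30 = 105.5; e = 104.8 − 105.5 = -0.7
x=35: ŷ = -14.5 + 4·35 = 125.5; e = 126.8 − 125.5 = 1.3
x=40: ŷ = -14.5 + 4·40 = 145.5; e = 145.7 − 145.5 = 0.2
x=45: ŷ = -14.5 + 4·45 = 165.5; e = 164 − 165.5 = -1.5
x=50: ŷ = -14.5 + 4·50 = 185.5; e = 186.2 − 185.5 = 0.7
SSE = 0.49 + 1.69 + 0.04 + 2.25 + 0.49 = 4.96

SSE = 4.96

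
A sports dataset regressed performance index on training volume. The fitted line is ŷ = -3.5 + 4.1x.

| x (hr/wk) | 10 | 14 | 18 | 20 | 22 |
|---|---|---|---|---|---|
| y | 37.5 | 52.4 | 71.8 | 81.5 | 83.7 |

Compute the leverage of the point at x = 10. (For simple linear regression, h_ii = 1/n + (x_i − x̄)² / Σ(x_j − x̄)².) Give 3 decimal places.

h = 0.698

x̄ = (10 + 14 + 18 + 20 + 22)/5 = 16.8
Σ(x − x̄)² = 46.24 + 7.84 + 1.44 + 10.24 + 27.04 = 92.8
h = 1/5 + (-6.8)²/92.8 = 0.2 + 0.498276 = 0.698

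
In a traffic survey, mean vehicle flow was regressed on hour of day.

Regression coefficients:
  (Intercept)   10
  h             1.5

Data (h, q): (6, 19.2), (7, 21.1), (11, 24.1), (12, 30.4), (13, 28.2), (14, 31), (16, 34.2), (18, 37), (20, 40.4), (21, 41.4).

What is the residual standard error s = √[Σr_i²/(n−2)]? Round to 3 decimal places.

s = 1.314

h=6: q̂ = 10 + 1.5·6 = 19; r = 19.2 − 19 = 0.2
h=7: q̂ = 10 + 1.5·7 = 20.5; r = 21.1 − 20.5 = 0.6
h=11: q̂ = 10 + 1.5·11 = 26.5; r = 24.1 − 26.5 = -2.4
h=12: q̂ = 10 + 1.5·12 = 28; r = 30.4 − 28 = 2.4
h=13: q̂ = 10 + 1.5·13 = 29.5; r = 28.2 − 29.5 = -1.3
h=14: q̂ = 10 + 1.5·14 = 31; r = 31 − 31 = 0
h=16: q̂ = 10 + 1.5·16 = 34; r = 34.2 − 34 = 0.2
h=18: q̂ = 10 + 1.5·18 = 37; r = 37 − 37 = 0
h=20: q̂ = 10 + 1.5·20 = 40; r = 40.4 − 40 = 0.4
h=21: q̂ = 10 + 1.5·21 = 41.5; r = 41.4 − 41.5 = -0.1
SSE = 0.04 + 0.36 + 5.76 + 5.76 + 1.69 + 0 + 0.04 + 0 + 0.16 + 0.01 = 13.82
s = √(13.82/8) = √1.7275 ≈ 1.314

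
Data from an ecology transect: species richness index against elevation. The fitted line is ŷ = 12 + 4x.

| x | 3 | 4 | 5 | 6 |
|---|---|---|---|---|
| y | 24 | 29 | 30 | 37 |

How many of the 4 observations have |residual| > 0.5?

3

x=3: ŷ = 12 + 4·3 = 24; e = 24 − 24 = 0
x=4: ŷ = 12 + 4·4 = 28; e = 29 − 28 = 1
x=5: ŷ = 12 + 4·5 = 32; e = 30 − 32 = -2
x=6: ŷ = 12 + 4·6 = 36; e = 37 − 36 = 1
|e| > 0.5: x=4 (|e|=1), x=5 (|e|=2), x=6 (|e|=1) → 3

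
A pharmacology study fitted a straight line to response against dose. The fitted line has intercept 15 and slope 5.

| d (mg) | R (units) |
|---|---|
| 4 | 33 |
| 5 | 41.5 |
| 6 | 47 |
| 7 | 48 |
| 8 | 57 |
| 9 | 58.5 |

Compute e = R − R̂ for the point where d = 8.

e = 2

R̂ = 15 + 5·8 = 55
e = 57 − 55 = 2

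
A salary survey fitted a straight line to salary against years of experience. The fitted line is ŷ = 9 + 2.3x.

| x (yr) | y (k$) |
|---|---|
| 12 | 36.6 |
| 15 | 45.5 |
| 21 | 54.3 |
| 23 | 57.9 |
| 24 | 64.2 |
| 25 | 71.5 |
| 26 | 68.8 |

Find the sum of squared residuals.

SSE = 54

x=12: ŷ = 9 + 2.3·12 = 36.6; e = 36.6 − 36.6 = 0
x=15: ŷ = 9 + 2.3·15 = 43.5; e = 45.5 − 43.5 = 2
x=21: ŷ = 9 + 2.3·21 = 57.3; e = 54.3 − 57.3 = -3
x=23: ŷ = 9 + 2.3·23 = 61.9; e = 57.9 − 61.9 = -4
x=24: ŷ = 9 + 2.3·24 = 64.2; e = 64.2 − 64.2 = 0
x=25: ŷ = 9 + 2.3·25 = 66.5; e = 71.5 − 66.5 = 5
x=26: ŷ = 9 + 2.3·26 = 68.8; e = 68.8 − 68.8 = 0
SSE = 0 + 4 + 9 + 16 + 0 + 25 + 0 = 54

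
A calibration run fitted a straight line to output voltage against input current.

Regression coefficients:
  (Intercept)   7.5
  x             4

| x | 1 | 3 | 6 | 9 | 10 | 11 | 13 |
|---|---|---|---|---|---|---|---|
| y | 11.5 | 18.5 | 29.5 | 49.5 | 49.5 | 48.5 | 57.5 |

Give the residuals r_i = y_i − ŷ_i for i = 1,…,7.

0, -1, -2, 6, 2, -3, -2

x=1: ŷ = 7.5 + 4·1 = 11.5; r = 11.5 − 11.5 = 0
x=3: ŷ = 7.5 + 4·3 = 19.5; r = 18.5 − 19.5 = -1
x=6: ŷ = 7.5 + 4·6 = 31.5; r = 29.5 − 31.5 = -2
x=9: ŷ = 7.5 + 4·9 = 43.5; r = 49.5 − 43.5 = 6
x=10: ŷ = 7.5 + 4·10 = 47.5; r = 49.5 − 47.5 = 2
x=11: ŷ = 7.5 + 4·11 = 51.5; r = 48.5 − 51.5 = -3
x=13: ŷ = 7.5 + 4·13 = 59.5; r = 57.5 − 59.5 = -2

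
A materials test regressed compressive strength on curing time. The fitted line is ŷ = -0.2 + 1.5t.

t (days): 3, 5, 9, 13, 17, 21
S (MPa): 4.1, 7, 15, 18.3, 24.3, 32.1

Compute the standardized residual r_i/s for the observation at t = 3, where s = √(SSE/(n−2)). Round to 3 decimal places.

t=3: ŷ = -0.2 + 1.5·3 = 4.3; r = 4.1 − 4.3 = -0.2
t=5: ŷ = -0.2 + 1.5·5 = 7.3; r = 7 − 7.3 = -0.3
t=9: ŷ = -0.2 + 1.5·9 = 13.3; r = 15 − 13.3 = 1.7
t=13: ŷ = -0.2 + 1.5·13 = 19.3; r = 18.3 − 19.3 = -1
t=17: ŷ = -0.2 + 1.5·17 = 25.3; r = 24.3 − 25.3 = -1
t=21: ŷ = -0.2 + 1.5·21 = 31.3; r = 32.1 − 31.3 = 0.8
SSE = 0.04 + 0.09 + 2.89 + 1 + 1 + 0.64 = 5.66
s = √(5.66/4) = 1.18954
r/s = -0.2 / 1.18954 = -0.168

-0.168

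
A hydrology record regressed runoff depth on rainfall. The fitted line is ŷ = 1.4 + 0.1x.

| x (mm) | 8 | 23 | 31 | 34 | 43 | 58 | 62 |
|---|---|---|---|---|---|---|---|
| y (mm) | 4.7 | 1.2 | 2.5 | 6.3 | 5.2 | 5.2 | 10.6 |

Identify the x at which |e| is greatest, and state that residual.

x = 62, e = 3

x=8: ŷ = 1.4 + 0.1·8 = 2.2; e = 4.7 − 2.2 = 2.5
x=23: ŷ = 1.4 + 0.1·23 = 3.7; e = 1.2 − 3.7 = -2.5
x=31: ŷ = 1.4 + 0.1·31 = 4.5; e = 2.5 − 4.5 = -2
x=34: ŷ = 1.4 + 0.1·34 = 4.8; e = 6.3 − 4.8 = 1.5
x=43: ŷ = 1.4 + 0.1·43 = 5.7; e = 5.2 − 5.7 = -0.5
x=58: ŷ = 1.4 + 0.1·58 = 7.2; e = 5.2 − 7.2 = -2
x=62: ŷ = 1.4 + 0.1·62 = 7.6; e = 10.6 − 7.6 = 3
Largest |e| is 3 at x = 62, residual 3.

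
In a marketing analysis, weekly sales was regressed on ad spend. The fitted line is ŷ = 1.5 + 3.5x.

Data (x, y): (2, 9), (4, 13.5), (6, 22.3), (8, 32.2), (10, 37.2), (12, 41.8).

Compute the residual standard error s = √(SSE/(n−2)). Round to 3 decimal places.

s = 1.934

x=2: ŷ = 1.5 + 3.5·2 = 8.5; e = 9 − 8.5 = 0.5
x=4: ŷ = 1.5 + 3.5·4 = 15.5; e = 13.5 − 15.5 = -2
x=6: ŷ = 1.5 + 3.5·6 = 22.5; e = 22.3 − 22.5 = -0.2
x=8: ŷ = 1.5 + 3.5·8 = 29.5; e = 32.2 − 29.5 = 2.7
x=10: ŷ = 1.5 + 3.5·10 = 36.5; e = 37.2 − 36.5 = 0.7
x=12: ŷ = 1.5 + 3.5·12 = 43.5; e = 41.8 − 43.5 = -1.7
SSE = 0.25 + 4 + 0.04 + 7.29 + 0.49 + 2.89 = 14.96
s = √(14.96/4) = √3.74 ≈ 1.934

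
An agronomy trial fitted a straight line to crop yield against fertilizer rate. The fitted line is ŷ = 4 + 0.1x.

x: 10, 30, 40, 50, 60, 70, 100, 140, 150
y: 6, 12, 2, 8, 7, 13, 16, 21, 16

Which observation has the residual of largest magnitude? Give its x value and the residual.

x = 40, r = -6

x=10: ŷ = 4 + 0.1·10 = 5; r = 6 − 5 = 1
x=30: ŷ = 4 + 0.1·30 = 7; r = 12 − 7 = 5
x=40: ŷ = 4 + 0.1·40 = 8; r = 2 − 8 = -6
x=50: ŷ = 4 + 0.1·50 = 9; r = 8 − 9 = -1
x=60: ŷ = 4 + 0.1·60 = 10; r = 7 − 10 = -3
x=70: ŷ = 4 + 0.1·70 = 11; r = 13 − 11 = 2
x=100: ŷ = 4 + 0.1·100 = 14; r = 16 − 14 = 2
x=140: ŷ = 4 + 0.1·140 = 18; r = 21 − 18 = 3
x=150: ŷ = 4 + 0.1·150 = 19; r = 16 − 19 = -3
Largest |r| is 6 at x = 40, residual -6.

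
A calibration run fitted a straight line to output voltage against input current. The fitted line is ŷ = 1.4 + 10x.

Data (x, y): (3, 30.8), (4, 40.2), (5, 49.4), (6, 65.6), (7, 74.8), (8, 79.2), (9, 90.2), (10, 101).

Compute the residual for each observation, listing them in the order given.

-0.6, -1.2, -2, 4.2, 3.4, -2.2, -1.2, -0.4

x=3: ŷ = 1.4 + 10·3 = 31.4; e = 30.8 − 31.4 = -0.6
x=4: ŷ = 1.4 + 10·4 = 41.4; e = 40.2 − 41.4 = -1.2
x=5: ŷ = 1.4 + 10·5 = 51.4; e = 49.4 − 51.4 = -2
x=6: ŷ = 1.4 + 10·6 = 61.4; e = 65.6 − 61.4 = 4.2
x=7: ŷ = 1.4 + 10·7 = 71.4; e = 74.8 − 71.4 = 3.4
x=8: ŷ = 1.4 + 10·8 = 81.4; e = 79.2 − 81.4 = -2.2
x=9: ŷ = 1.4 + 10·9 = 91.4; e = 90.2 − 91.4 = -1.2
x=10: ŷ = 1.4 + 10·10 = 101.4; e = 101 − 101.4 = -0.4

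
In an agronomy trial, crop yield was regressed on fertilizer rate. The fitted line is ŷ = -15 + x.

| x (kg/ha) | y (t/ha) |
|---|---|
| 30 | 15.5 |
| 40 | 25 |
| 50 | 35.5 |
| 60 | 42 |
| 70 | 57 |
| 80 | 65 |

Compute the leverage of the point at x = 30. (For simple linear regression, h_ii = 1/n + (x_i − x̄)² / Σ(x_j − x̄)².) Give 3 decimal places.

h = 0.524

x̄ = (30 + 40 + 50 + 60 + 70 + 80)/6 = 55
Σ(x − x̄)² = 625 + 225 + 25 + 25 + 225 + 625 = 1750
h = 1/6 + (-25)²/1750 = 0.166667 + 0.357143 = 0.524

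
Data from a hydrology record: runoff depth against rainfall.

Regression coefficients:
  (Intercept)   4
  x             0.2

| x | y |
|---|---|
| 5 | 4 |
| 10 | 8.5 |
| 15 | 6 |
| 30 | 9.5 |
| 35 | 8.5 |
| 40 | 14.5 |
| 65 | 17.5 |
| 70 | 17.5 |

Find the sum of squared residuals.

SSE = 21.5

x=5: ŷ = 4 + 0.2·5 = 5; r = 4 − 5 = -1
x=10: ŷ = 4 + 0.2·10 = 6; r = 8.5 − 6 = 2.5
x=15: ŷ = 4 + 0.2·15 = 7; r = 6 − 7 = -1
x=30: ŷ = 4 + 0.2·30 = 10; r = 9.5 − 10 = -0.5
x=35: ŷ = 4 + 0.2·35 = 11; r = 8.5 − 11 = -2.5
x=40: ŷ = 4 + 0.2·40 = 12; r = 14.5 − 12 = 2.5
x=65: ŷ = 4 + 0.2·65 = 17; r = 17.5 − 17 = 0.5
x=70: ŷ = 4 + 0.2·70 = 18; r = 17.5 − 18 = -0.5
SSE = 1 + 6.25 + 1 + 0.25 + 6.25 + 6.25 + 0.25 + 0.25 = 21.5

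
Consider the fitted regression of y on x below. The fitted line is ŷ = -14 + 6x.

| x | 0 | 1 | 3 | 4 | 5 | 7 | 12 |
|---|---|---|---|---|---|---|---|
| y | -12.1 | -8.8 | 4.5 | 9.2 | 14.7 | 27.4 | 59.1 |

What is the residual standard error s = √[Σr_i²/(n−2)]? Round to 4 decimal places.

x=0: ŷ = -14 + 6·0 = -14; r = -12.1 − (-14) = 1.9
x=1: ŷ = -14 + 6·1 = -8; r = -8.8 − (-8) = -0.8
x=3: ŷ = -14 + 6·3 = 4; r = 4.5 − 4 = 0.5
x=4: ŷ = -14 + 6·4 = 10; r = 9.2 − 10 = -0.8
x=5: ŷ = -14 + 6·5 = 16; r = 14.7 − 16 = -1.3
x=7: ŷ = -14 + 6·7 = 28; r = 27.4 − 28 = -0.6
x=12: ŷ = -14 + 6·12 = 58; r = 59.1 − 58 = 1.1
SSE = 3.61 + 0.64 + 0.25 + 0.64 + 1.69 + 0.36 + 1.21 = 8.4
s = √(8.4/5) = √1.68 ≈ 1.2961

s = 1.2961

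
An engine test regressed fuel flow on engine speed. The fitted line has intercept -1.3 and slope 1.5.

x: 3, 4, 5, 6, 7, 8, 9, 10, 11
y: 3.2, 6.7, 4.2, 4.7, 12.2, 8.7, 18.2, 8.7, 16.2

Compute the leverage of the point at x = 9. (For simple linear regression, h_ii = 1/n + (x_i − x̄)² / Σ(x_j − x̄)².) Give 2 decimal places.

h = 0.18

x̄ = (3 + 4 + 5 + 6 + 7 + 8 + 9 + 10 + 11)/9 = 7
Σ(x − x̄)² = 16 + 9 + 4 + 1 + 0 + 1 + 4 + 9 + 16 = 60
h = 1/9 + (2)²/60 = 0.111111 + 0.0666667 = 0.18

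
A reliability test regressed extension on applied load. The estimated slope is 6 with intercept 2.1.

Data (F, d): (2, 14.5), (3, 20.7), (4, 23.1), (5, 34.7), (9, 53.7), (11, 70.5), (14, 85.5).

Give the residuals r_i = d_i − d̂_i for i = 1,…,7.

0.4, 0.6, -3, 2.6, -2.4, 2.4, -0.6

F=2: d̂ = 2.1 + 6·2 = 14.1; r = 14.5 − 14.1 = 0.4
F=3: d̂ = 2.1 + 6·3 = 20.1; r = 20.7 − 20.1 = 0.6
F=4: d̂ = 2.1 + 6·4 = 26.1; r = 23.1 − 26.1 = -3
F=5: d̂ = 2.1 + 6·5 = 32.1; r = 34.7 − 32.1 = 2.6
F=9: d̂ = 2.1 + 6·9 = 56.1; r = 53.7 − 56.1 = -2.4
F=11: d̂ = 2.1 + 6·11 = 68.1; r = 70.5 − 68.1 = 2.4
F=14: d̂ = 2.1 + 6·14 = 86.1; r = 85.5 − 86.1 = -0.6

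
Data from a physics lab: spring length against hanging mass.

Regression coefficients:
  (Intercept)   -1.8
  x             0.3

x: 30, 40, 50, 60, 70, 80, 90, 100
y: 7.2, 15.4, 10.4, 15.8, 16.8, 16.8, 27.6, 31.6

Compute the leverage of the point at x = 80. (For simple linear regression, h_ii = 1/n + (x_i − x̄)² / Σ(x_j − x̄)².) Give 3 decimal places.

x̄ = (30 + 40 + 50 + 60 + 70 + 80 + 90 + 100)/8 = 65
Σ(x − x̄)² = 1225 + 625 + 225 + 25 + 25 + 225 + 625 + 1225 = 4200
h = 1/8 + (15)²/4200 = 0.125 + 0.0535714 = 0.179

h = 0.179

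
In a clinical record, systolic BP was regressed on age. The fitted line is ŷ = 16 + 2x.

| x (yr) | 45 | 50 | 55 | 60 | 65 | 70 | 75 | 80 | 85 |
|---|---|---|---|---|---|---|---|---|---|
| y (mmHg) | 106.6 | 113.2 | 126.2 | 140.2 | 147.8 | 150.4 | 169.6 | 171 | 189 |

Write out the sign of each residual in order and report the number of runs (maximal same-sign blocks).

7 runs

x=45: ŷ = 16 + 2·45 = 106; r = 106.6 − 106 = 0.6
x=50: ŷ = 16 + 2·50 = 116; r = 113.2 − 116 = -2.8
x=55: ŷ = 16 + 2·55 = 126; r = 126.2 − 126 = 0.2
x=60: ŷ = 16 + 2·60 = 136; r = 140.2 − 136 = 4.2
x=65: ŷ = 16 + 2·65 = 146; r = 147.8 − 146 = 1.8
x=70: ŷ = 16 + 2·70 = 156; r = 150.4 − 156 = -5.6
x=75: ŷ = 16 + 2·75 = 166; r = 169.6 − 166 = 3.6
x=80: ŷ = 16 + 2·80 = 176; r = 171 − 176 = -5
x=85: ŷ = 16 + 2·85 = 186; r = 189 − 186 = 3
Signs: + − + + + − + − +
Runs: +×1, −×1, +×3, −×1, +×1, −×1, +×1 → 7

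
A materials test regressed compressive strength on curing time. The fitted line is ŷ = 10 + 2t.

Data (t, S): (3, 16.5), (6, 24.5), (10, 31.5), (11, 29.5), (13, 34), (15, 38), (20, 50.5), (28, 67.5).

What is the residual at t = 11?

ŷ = 10 + 2·11 = 32
e = 29.5 − 32 = -2.5

e = -2.5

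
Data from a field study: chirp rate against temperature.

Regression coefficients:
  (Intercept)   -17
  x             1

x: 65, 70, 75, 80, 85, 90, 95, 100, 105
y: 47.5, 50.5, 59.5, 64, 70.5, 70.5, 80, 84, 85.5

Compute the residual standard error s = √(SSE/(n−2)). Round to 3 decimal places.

x=65: ŷ = -17 + 65 = 48; r = 47.5 − 48 = -0.5
x=70: ŷ = -17 + 70 = 53; r = 50.5 − 53 = -2.5
x=75: ŷ = -17 + 75 = 58; r = 59.5 − 58 = 1.5
x=80: ŷ = -17 + 80 = 63; r = 64 − 63 = 1
x=85: ŷ = -17 + 85 = 68; r = 70.5 − 68 = 2.5
x=90: ŷ = -17 + 90 = 73; r = 70.5 − 73 = -2.5
x=95: ŷ = -17 + 95 = 78; r = 80 − 78 = 2
x=100: ŷ = -17 + 100 = 83; r = 84 − 83 = 1
x=105: ŷ = -17 + 105 = 88; r = 85.5 − 88 = -2.5
SSE = 0.25 + 6.25 + 2.25 + 1 + 6.25 + 6.25 + 4 + 1 + 6.25 = 33.5
s = √(33.5/7) = √4.78571 ≈ 2.188

s = 2.188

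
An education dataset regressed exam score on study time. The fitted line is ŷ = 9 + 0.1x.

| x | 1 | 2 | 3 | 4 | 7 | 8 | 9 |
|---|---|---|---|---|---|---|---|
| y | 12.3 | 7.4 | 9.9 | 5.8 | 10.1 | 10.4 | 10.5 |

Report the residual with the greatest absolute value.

x=1: ŷ = 9 + 0.1·1 = 9.1; r = 12.3 − 9.1 = 3.2
x=2: ŷ = 9 + 0.1·2 = 9.2; r = 7.4 − 9.2 = -1.8
x=3: ŷ = 9 + 0.1·3 = 9.3; r = 9.9 − 9.3 = 0.6
x=4: ŷ = 9 + 0.1·4 = 9.4; r = 5.8 − 9.4 = -3.6
x=7: ŷ = 9 + 0.1·7 = 9.7; r = 10.1 − 9.7 = 0.4
x=8: ŷ = 9 + 0.1·8 = 9.8; r = 10.4 − 9.8 = 0.6
x=9: ŷ = 9 + 0.1·9 = 9.9; r = 10.5 − 9.9 = 0.6
Largest |r| is 3.6 at x = 4, residual -3.6.

r = -3.6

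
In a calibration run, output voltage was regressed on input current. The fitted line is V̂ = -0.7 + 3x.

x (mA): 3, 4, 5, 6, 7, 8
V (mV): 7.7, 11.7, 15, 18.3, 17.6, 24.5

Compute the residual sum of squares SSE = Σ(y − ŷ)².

x=3: V̂ = -0.7 + 3·3 = 8.3; e = 7.7 − 8.3 = -0.6
x=4: V̂ = -0.7 + 3·4 = 11.3; e = 11.7 − 11.3 = 0.4
x=5: V̂ = -0.7 + 3·5 = 14.3; e = 15 − 14.3 = 0.7
x=6: V̂ = -0.7 + 3·6 = 17.3; e = 18.3 − 17.3 = 1
x=7: V̂ = -0.7 + 3·7 = 20.3; e = 17.6 − 20.3 = -2.7
x=8: V̂ = -0.7 + 3·8 = 23.3; e = 24.5 − 23.3 = 1.2
SSE = 0.36 + 0.16 + 0.49 + 1 + 7.29 + 1.44 = 10.74

SSE = 10.74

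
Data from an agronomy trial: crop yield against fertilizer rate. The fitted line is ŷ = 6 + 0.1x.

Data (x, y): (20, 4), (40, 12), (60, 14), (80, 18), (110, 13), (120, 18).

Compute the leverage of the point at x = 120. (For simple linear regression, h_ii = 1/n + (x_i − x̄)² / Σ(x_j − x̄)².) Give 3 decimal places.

h = 0.471

x̄ = (20 + 40 + 60 + 80 + 110 + 120)/6 = 71.6667
Σ(x − x̄)² = 2669.44 + 1002.78 + 136.111 + 69.4444 + 1469.44 + 2336.11 = 7683.33
h = 1/6 + (48.3333)²/7683.33 = 0.166667 + 0.304049 = 0.471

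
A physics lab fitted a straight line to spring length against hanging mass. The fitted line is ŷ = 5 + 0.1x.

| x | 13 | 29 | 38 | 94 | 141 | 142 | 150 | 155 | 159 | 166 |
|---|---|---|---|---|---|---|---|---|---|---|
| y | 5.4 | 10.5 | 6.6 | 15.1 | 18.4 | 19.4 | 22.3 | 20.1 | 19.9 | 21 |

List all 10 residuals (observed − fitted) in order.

x=13: ŷ = 5 + 0.1·13 = 6.3; e = 5.4 − 6.3 = -0.9
x=29: ŷ = 5 + 0.1·29 = 7.9; e = 10.5 − 7.9 = 2.6
x=38: ŷ = 5 + 0.1·38 = 8.8; e = 6.6 − 8.8 = -2.2
x=94: ŷ = 5 + 0.1·94 = 14.4; e = 15.1 − 14.4 = 0.7
x=141: ŷ = 5 + 0.1·141 = 19.1; e = 18.4 − 19.1 = -0.7
x=142: ŷ = 5 + 0.1·142 = 19.2; e = 19.4 − 19.2 = 0.2
x=150: ŷ = 5 + 0.1·150 = 20; e = 22.3 − 20 = 2.3
x=155: ŷ = 5 + 0.1·155 = 20.5; e = 20.1 − 20.5 = -0.4
x=159: ŷ = 5 + 0.1·159 = 20.9; e = 19.9 − 20.9 = -1
x=166: ŷ = 5 + 0.1·166 = 21.6; e = 21 − 21.6 = -0.6

-0.9, 2.6, -2.2, 0.7, -0.7, 0.2, 2.3, -0.4, -1, -0.6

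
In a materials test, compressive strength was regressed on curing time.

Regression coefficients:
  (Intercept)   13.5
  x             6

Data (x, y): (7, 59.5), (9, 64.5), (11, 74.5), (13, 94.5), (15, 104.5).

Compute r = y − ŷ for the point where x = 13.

ŷ = 13.5 + 6·13 = 91.5
r = 94.5 − 91.5 = 3

r = 3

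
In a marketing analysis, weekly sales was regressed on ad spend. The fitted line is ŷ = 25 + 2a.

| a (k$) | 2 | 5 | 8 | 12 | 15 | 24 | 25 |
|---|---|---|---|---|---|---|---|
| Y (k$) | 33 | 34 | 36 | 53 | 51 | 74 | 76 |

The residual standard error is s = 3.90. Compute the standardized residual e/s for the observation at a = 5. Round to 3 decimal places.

-0.256

ŷ = 25 + 2·5 = 35
e = 34 − 35 = -1
e/s = -1 / 3.90 = -0.256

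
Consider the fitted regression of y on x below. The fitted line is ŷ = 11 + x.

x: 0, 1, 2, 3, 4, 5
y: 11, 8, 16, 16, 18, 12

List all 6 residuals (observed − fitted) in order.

0, -4, 3, 2, 3, -4

x=0: ŷ = 11 + 0 = 11; e = 11 − 11 = 0
x=1: ŷ = 11 + 1 = 12; e = 8 − 12 = -4
x=2: ŷ = 11 + 2 = 13; e = 16 − 13 = 3
x=3: ŷ = 11 + 3 = 14; e = 16 − 14 = 2
x=4: ŷ = 11 + 4 = 15; e = 18 − 15 = 3
x=5: ŷ = 11 + 5 = 16; e = 12 − 16 = -4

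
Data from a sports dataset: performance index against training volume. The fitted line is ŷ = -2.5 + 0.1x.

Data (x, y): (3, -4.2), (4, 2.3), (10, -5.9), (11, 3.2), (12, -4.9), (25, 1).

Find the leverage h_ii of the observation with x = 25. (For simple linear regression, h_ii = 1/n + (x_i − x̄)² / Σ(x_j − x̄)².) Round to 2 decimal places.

x̄ = (3 + 4 + 10 + 11 + 12 + 25)/6 = 10.8333
Σ(x − x̄)² = 61.3611 + 46.6944 + 0.694444 + 0.0277778 + 1.36111 + 200.694 = 310.833
h = 1/6 + (14.1667)²/310.833 = 0.166667 + 0.645666 = 0.81

h = 0.81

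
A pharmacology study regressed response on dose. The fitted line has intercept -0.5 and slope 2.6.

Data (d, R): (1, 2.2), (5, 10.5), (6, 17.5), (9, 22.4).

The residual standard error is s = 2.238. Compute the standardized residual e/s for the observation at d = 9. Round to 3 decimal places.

-0.223

ŷ = -0.5 + 2.6·9 = 22.9
e = 22.4 − 22.9 = -0.5
e/s = -0.5 / 2.238 = -0.223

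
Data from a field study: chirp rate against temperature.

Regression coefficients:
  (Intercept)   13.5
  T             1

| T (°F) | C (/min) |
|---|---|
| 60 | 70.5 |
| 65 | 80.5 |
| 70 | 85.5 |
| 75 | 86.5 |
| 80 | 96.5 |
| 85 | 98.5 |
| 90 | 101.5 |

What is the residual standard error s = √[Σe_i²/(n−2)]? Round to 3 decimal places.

s = 2.608

T=60: ŷ = 13.5 + 60 = 73.5; e = 70.5 − 73.5 = -3
T=65: ŷ = 13.5 + 65 = 78.5; e = 80.5 − 78.5 = 2
T=70: ŷ = 13.5 + 70 = 83.5; e = 85.5 − 83.5 = 2
T=75: ŷ = 13.5 + 75 = 88.5; e = 86.5 − 88.5 = -2
T=80: ŷ = 13.5 + 80 = 93.5; e = 96.5 − 93.5 = 3
T=85: ŷ = 13.5 + 85 = 98.5; e = 98.5 − 98.5 = 0
T=90: ŷ = 13.5 + 90 = 103.5; e = 101.5 − 103.5 = -2
SSE = 9 + 4 + 4 + 4 + 9 + 0 + 4 = 34
s = √(34/5) = √6.8 ≈ 2.608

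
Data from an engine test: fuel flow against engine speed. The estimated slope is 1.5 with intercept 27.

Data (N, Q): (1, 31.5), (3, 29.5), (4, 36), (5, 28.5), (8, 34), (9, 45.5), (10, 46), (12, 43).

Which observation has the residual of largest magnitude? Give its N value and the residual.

N=1: Q̂ = 27 + 1.5·1 = 28.5; e = 31.5 − 28.5 = 3
N=3: Q̂ = 27 + 1.5·3 = 31.5; e = 29.5 − 31.5 = -2
N=4: Q̂ = 27 + 1.5·4 = 33; e = 36 − 33 = 3
N=5: Q̂ = 27 + 1.5·5 = 34.5; e = 28.5 − 34.5 = -6
N=8: Q̂ = 27 + 1.5·8 = 39; e = 34 − 39 = -5
N=9: Q̂ = 27 + 1.5·9 = 40.5; e = 45.5 − 40.5 = 5
N=10: Q̂ = 27 + 1.5·10 = 42; e = 46 − 42 = 4
N=12: Q̂ = 27 + 1.5·12 = 45; e = 43 − 45 = -2
Largest |e| is 6 at N = 5, residual -6.

N = 5, e = -6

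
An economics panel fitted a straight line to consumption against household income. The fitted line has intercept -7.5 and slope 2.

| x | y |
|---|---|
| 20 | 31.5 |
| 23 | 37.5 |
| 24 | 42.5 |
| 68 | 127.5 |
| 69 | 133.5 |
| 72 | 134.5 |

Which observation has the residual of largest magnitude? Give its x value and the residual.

x=20: ŷ = -7.5 + 2·20 = 32.5; r = 31.5 − 32.5 = -1
x=23: ŷ = -7.5 + 2·23 = 38.5; r = 37.5 − 38.5 = -1
x=24: ŷ = -7.5 + 2·24 = 40.5; r = 42.5 − 40.5 = 2
x=68: ŷ = -7.5 + 2·68 = 128.5; r = 127.5 − 128.5 = -1
x=69: ŷ = -7.5 + 2·69 = 130.5; r = 133.5 − 130.5 = 3
x=72: ŷ = -7.5 + 2·72 = 136.5; r = 134.5 − 136.5 = -2
Largest |r| is 3 at x = 69, residual 3.

x = 69, r = 3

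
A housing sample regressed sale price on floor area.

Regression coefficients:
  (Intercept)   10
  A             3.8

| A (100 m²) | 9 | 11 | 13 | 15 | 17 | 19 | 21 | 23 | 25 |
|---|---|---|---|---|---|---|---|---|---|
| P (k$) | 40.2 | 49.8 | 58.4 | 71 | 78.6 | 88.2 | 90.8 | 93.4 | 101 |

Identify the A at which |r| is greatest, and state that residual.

A = 19, r = 6

A=9: ŷ = 10 + 3.8·9 = 44.2; r = 40.2 − 44.2 = -4
A=11: ŷ = 10 + 3.8·11 = 51.8; r = 49.8 − 51.8 = -2
A=13: ŷ = 10 + 3.8·13 = 59.4; r = 58.4 − 59.4 = -1
A=15: ŷ = 10 + 3.8·15 = 67; r = 71 − 67 = 4
A=17: ŷ = 10 + 3.8·17 = 74.6; r = 78.6 − 74.6 = 4
A=19: ŷ = 10 + 3.8·19 = 82.2; r = 88.2 − 82.2 = 6
A=21: ŷ = 10 + 3.8·21 = 89.8; r = 90.8 − 89.8 = 1
A=23: ŷ = 10 + 3.8·23 = 97.4; r = 93.4 − 97.4 = -4
A=25: ŷ = 10 + 3.8·25 = 105; r = 101 − 105 = -4
Largest |r| is 6 at A = 19, residual 6.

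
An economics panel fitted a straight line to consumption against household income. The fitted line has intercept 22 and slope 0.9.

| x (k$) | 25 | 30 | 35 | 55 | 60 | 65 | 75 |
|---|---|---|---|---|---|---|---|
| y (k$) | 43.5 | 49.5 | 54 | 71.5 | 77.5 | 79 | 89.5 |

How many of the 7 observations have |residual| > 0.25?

5

x=25: ŷ = 22 + 0.9·25 = 44.5; r = 43.5 − 44.5 = -1
x=30: ŷ = 22 + 0.9·30 = 49; r = 49.5 − 49 = 0.5
x=35: ŷ = 22 + 0.9·35 = 53.5; r = 54 − 53.5 = 0.5
x=55: ŷ = 22 + 0.9·55 = 71.5; r = 71.5 − 71.5 = 0
x=60: ŷ = 22 + 0.9·60 = 76; r = 77.5 − 76 = 1.5
x=65: ŷ = 22 + 0.9·65 = 80.5; r = 79 − 80.5 = -1.5
x=75: ŷ = 22 + 0.9·75 = 89.5; r = 89.5 − 89.5 = 0
|r| > 0.25: x=25 (|r|=1), x=30 (|r|=0.5), x=35 (|r|=0.5), x=60 (|r|=1.5), x=65 (|r|=1.5) → 5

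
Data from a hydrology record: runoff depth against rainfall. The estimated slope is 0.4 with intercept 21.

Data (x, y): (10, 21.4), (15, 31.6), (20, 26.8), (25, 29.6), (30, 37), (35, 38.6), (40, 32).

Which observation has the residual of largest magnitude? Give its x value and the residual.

x = 40, e = -5

x=10: ŷ = 21 + 0.4·10 = 25; e = 21.4 − 25 = -3.6
x=15: ŷ = 21 + 0.4·15 = 27; e = 31.6 − 27 = 4.6
x=20: ŷ = 21 + 0.4·20 = 29; e = 26.8 − 29 = -2.2
x=25: ŷ = 21 + 0.4·25 = 31; e = 29.6 − 31 = -1.4
x=30: ŷ = 21 + 0.4·30 = 33; e = 37 − 33 = 4
x=35: ŷ = 21 + 0.4·35 = 35; e = 38.6 − 35 = 3.6
x=40: ŷ = 21 + 0.4·40 = 37; e = 32 − 37 = -5
Largest |e| is 5 at x = 40, residual -5.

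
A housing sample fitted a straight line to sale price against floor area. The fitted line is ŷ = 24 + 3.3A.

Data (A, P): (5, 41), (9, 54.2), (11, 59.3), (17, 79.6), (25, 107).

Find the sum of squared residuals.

SSE = 2

A=5: ŷ = 24 + 3.3·5 = 40.5; e = 41 − 40.5 = 0.5
A=9: ŷ = 24 + 3.3·9 = 53.7; e = 54.2 − 53.7 = 0.5
A=11: ŷ = 24 + 3.3·11 = 60.3; e = 59.3 − 60.3 = -1
A=17: ŷ = 24 + 3.3·17 = 80.1; e = 79.6 − 80.1 = -0.5
A=25: ŷ = 24 + 3.3·25 = 106.5; e = 107 − 106.5 = 0.5
SSE = 0.25 + 0.25 + 1 + 0.25 + 0.25 = 2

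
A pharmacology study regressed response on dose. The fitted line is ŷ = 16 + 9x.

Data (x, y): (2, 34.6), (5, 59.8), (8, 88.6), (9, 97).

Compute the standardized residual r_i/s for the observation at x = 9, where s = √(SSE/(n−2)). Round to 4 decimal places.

0.0000

x=2: ŷ = 16 + 9·2 = 34; r = 34.6 − 34 = 0.6
x=5: ŷ = 16 + 9·5 = 61; r = 59.8 − 61 = -1.2
x=8: ŷ = 16 + 9·8 = 88; r = 88.6 − 88 = 0.6
x=9: ŷ = 16 + 9·9 = 97; r = 97 − 97 = 0
SSE = 0.36 + 1.44 + 0.36 + 0 = 2.16
s = √(2.16/2) = 1.03923
r/s = 0 / 1.03923 = 0.0000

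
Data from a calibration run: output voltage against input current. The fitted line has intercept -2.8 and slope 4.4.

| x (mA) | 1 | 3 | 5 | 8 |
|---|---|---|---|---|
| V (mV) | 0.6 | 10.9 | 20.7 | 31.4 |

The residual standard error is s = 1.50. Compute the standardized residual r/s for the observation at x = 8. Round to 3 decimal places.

ŷ = -2.8 + 4.4·8 = 32.4
r = 31.4 − 32.4 = -1
r/s = -1 / 1.50 = -0.667

-0.667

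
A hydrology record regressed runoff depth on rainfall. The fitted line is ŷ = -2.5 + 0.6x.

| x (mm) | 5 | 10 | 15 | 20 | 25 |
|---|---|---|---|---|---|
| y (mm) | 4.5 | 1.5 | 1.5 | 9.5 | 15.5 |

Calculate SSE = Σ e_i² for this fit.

x=5: ŷ = -2.5 + 0.6·5 = 0.5; e = 4.5 − 0.5 = 4
x=10: ŷ = -2.5 + 0.6·10 = 3.5; e = 1.5 − 3.5 = -2
x=15: ŷ = -2.5 + 0.6·15 = 6.5; e = 1.5 − 6.5 = -5
x=20: ŷ = -2.5 + 0.6·20 = 9.5; e = 9.5 − 9.5 = 0
x=25: ŷ = -2.5 + 0.6·25 = 12.5; e = 15.5 − 12.5 = 3
SSE = 16 + 4 + 25 + 0 + 9 = 54

SSE = 54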